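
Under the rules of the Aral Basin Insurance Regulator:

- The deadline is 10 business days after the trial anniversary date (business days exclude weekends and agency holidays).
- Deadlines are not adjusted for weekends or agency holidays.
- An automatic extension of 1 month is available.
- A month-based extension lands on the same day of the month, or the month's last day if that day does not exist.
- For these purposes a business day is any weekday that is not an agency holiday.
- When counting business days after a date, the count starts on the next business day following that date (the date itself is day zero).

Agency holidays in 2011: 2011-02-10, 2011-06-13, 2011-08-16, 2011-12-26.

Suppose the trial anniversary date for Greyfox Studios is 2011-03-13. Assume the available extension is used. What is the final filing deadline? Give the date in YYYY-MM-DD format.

2011-04-25

10 business days after 2011-03-13, excluding weekends and holidays, is 2011-03-25.
2011-03-25 falls on a Friday. The rules make no weekend/holiday allowance, so it remains 2011-03-25.
Applying the 1 month extension: 1 month after 2011-03-25 is 2011-04-25.
2011-04-25 is a Monday; no weekend or holiday adjustment applies.
Deadline: 2011-04-25.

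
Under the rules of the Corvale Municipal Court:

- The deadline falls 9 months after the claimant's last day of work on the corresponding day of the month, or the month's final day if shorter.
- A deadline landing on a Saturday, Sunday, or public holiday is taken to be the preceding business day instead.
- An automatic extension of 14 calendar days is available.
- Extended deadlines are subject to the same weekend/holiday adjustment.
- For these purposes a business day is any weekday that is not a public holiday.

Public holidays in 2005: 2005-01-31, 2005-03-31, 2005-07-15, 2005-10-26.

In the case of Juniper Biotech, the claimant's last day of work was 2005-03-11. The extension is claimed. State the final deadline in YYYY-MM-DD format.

2005-12-23

9 months from 2005-03-11 is 2005-12-11.
2005-12-11 is a Sunday, so it moves to the preceding business day, 2005-12-09 (Friday).
With the 14-day extension, 2005-12-09 becomes 2005-12-23.
2005-12-23 falls on a Friday, which is a business day, so no adjustment is needed.
The final due date is 2005-12-23.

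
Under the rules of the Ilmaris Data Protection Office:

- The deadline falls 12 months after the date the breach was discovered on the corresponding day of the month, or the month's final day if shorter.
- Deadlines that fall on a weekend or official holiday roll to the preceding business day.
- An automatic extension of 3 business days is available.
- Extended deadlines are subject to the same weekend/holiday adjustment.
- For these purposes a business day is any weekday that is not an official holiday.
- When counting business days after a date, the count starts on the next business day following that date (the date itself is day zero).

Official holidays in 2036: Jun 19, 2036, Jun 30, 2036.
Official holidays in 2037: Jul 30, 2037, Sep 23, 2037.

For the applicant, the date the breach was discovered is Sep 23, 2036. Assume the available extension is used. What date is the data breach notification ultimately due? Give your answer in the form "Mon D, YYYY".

Sep 28, 2037

Moving 12 months forward from Sep 23, 2036 on the corresponding day gives Sep 23, 2037.
Sep 23, 2037 falls on a listed holiday. Rolling to the preceding business day gives Sep 22, 2037, a Tuesday.
Applying the 3-business-day extension: 3 business days after Sep 22, 2037 is Sep 28, 2037.
Sep 28, 2037 falls on a Monday, which is a business day, so no adjustment is needed.
So the filing is due Sep 28, 2037.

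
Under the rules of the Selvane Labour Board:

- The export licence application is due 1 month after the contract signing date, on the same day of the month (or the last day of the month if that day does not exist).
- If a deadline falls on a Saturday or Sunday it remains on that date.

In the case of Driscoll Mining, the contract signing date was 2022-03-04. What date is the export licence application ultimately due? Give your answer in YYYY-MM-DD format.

1 month after 2022-03-04, on the same day of the month, is 2022-04-04.
2022-04-04 falls on a Monday. The rules make no weekend/holiday allowance, so it remains 2022-04-04.
Deadline: 2022-04-04.

2022-04-04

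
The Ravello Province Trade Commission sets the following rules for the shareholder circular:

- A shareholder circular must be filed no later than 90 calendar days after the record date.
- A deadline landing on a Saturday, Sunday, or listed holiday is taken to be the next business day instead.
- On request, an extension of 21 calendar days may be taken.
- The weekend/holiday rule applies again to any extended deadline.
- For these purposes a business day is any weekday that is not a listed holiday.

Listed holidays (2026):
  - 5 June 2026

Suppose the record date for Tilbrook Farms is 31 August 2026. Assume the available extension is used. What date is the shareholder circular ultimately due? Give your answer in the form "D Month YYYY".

21 December 2026

Adding 90 calendar days to 31 August 2026 gives 29 November 2026.
29 November 2026 is a Sunday, so it moves to the next business day, 30 November 2026 (Monday).
With the 21-day extension, 30 November 2026 becomes 21 December 2026.
21 December 2026 falls on a Monday, which is a business day, so no adjustment is needed.
Final deadline: 21 December 2026.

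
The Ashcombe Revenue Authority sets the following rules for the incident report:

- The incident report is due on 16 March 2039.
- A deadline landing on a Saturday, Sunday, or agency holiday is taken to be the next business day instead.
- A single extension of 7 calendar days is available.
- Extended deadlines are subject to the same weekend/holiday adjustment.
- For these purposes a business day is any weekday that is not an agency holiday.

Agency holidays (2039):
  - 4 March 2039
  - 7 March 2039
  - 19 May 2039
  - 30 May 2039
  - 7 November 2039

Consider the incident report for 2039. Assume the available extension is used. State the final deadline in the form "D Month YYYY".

Start from the fixed due date, 16 March 2039.
16 March 2039 falls on a Wednesday, which is a business day, so no adjustment is needed.
The 7-calendar-day extension moves the deadline from 16 March 2039 to 23 March 2039.
23 March 2039 (Wednesday) is already a business day.
Final deadline: 23 March 2039.

23 March 2039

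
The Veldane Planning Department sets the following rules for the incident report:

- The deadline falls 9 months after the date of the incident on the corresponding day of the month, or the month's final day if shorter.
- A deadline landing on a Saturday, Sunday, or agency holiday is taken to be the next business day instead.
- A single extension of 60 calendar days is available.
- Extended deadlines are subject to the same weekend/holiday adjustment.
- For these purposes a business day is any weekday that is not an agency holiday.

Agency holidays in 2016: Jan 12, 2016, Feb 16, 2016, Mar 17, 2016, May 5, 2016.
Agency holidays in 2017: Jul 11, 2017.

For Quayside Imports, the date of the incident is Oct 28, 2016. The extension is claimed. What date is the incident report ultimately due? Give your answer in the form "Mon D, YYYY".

Sep 26, 2017

Moving 9 months forward from Oct 28, 2016 on the corresponding day gives Jul 28, 2017.
Jul 28, 2017 falls on a Friday, which is a business day, so no adjustment is needed.
Applying the 60-calendar-day extension: Jul 28, 2017 + 60 days = Sep 26, 2017.
Sep 26, 2017 falls on a Tuesday, which is a business day, so no adjustment is needed.
The final due date is Sep 26, 2017.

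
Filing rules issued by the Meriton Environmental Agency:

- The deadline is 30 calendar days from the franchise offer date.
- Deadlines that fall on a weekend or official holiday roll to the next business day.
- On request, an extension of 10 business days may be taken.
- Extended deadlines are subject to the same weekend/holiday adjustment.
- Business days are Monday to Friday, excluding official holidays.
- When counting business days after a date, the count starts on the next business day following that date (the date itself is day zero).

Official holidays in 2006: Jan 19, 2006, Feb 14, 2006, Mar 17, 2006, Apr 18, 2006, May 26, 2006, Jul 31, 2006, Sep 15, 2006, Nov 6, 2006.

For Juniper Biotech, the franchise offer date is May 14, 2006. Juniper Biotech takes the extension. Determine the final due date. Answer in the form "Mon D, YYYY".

Jun 27, 2006

30 calendar days after May 14, 2006 is Jun 13, 2006.
Jun 13, 2006 (Tuesday) is already a business day.
The 10-business-day extension runs from Jun 13, 2006 to Jun 27, 2006.
Since Jun 27, 2006 is a Tuesday and not a holiday, the date is unchanged.
So the filing is due Jun 27, 2006.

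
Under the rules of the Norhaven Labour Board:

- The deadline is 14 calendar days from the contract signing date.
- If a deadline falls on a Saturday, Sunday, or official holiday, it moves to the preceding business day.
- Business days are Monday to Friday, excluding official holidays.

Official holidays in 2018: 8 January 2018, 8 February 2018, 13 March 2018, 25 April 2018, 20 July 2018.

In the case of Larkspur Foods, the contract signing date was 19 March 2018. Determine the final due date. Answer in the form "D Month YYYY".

2 April 2018

From 19 March 2018, 14 calendar days later is 2 April 2018.
2 April 2018 falls on a Monday, which is a business day, so no adjustment is needed.
Deadline: 2 April 2018.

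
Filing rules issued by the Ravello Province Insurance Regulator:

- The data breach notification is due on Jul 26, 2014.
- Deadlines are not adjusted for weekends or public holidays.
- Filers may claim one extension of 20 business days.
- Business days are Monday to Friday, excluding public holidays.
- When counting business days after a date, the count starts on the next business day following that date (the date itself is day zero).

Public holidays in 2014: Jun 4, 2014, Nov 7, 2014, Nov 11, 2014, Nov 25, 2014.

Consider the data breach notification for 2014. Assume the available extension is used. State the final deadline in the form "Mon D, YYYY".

Start from the fixed due date, Jul 26, 2014.
Jul 26, 2014 is a Saturday; no weekend or holiday adjustment applies.
Applying the 20-business-day extension: 20 business days after Jul 26, 2014 is Aug 22, 2014.
No adjustment is made for weekends or holidays, so Aug 22, 2014 stands.
The final due date is Aug 22, 2014.

Aug 22, 2014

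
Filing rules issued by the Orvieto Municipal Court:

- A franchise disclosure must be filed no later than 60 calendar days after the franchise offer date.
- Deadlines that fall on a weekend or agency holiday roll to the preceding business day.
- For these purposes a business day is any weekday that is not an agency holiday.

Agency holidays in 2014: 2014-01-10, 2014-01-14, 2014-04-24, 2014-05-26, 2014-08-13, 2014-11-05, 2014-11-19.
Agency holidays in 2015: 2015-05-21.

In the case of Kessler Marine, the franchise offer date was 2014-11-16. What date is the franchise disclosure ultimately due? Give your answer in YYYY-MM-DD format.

2015-01-15

Trigger date 2014-11-16 + 60 calendar days = 2015-01-15.
Since 2015-01-15 is a Thursday and not a holiday, the date is unchanged.
So the filing is due 2015-01-15.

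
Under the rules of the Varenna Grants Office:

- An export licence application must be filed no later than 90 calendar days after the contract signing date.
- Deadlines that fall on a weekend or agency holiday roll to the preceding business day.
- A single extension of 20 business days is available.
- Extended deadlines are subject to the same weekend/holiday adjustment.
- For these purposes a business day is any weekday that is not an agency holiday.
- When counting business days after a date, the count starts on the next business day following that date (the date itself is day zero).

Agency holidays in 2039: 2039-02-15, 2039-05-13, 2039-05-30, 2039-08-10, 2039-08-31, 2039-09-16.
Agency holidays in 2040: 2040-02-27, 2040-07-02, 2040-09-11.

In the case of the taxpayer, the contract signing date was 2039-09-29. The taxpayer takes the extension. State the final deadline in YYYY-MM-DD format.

Adding 90 calendar days to 2039-09-29 gives 2039-12-28.
2039-12-28 falls on a Wednesday, which is a business day, so no adjustment is needed.
Counting 20 further business days from 2039-12-28 reaches 2040-01-25.
2040-01-25 falls on a Wednesday, which is a business day, so no adjustment is needed.
Final deadline: 2040-01-25.

2040-01-25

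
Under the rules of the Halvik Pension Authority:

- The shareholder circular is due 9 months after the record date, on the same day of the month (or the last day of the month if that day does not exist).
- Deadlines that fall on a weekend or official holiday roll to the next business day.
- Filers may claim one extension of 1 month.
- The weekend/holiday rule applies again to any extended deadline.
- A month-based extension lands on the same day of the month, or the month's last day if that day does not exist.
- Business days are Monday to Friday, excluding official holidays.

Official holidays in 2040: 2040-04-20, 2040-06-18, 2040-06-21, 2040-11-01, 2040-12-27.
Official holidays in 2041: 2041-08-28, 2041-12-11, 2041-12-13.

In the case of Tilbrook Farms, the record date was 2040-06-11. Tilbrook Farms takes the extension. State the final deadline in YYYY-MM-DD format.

9 months after 2040-06-11, on the same day of the month, is 2041-03-11.
2041-03-11 (Monday) is already a business day.
Add 1 month to 2041-03-11: 2041-04-11.
2041-04-11 (Thursday) is already a business day.
So the filing is due 2041-04-11.

2041-04-11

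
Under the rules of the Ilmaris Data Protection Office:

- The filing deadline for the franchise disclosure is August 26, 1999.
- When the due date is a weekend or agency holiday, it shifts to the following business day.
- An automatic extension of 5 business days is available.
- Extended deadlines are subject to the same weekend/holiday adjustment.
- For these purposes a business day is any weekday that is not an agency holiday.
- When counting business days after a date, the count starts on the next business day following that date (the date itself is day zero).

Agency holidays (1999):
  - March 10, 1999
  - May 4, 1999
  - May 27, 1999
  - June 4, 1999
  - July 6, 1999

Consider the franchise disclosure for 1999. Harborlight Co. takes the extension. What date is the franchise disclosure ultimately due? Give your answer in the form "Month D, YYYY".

The statutory due date is August 26, 1999.
August 26, 1999 is a Thursday and not a listed holiday, so it stands.
Applying the 5-business-day extension: 5 business days after August 26, 1999 is September 2, 1999.
September 2, 1999 falls on a Thursday, which is a business day, so no adjustment is needed.
So the filing is due September 2, 1999.

September 2, 1999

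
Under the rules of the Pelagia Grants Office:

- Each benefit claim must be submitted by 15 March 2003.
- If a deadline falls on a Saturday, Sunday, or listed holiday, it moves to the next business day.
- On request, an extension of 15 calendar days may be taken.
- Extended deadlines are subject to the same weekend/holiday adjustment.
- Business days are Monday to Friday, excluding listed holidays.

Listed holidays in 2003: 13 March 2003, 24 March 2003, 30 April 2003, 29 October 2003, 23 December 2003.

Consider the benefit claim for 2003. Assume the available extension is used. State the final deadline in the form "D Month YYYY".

1 April 2003

The stated deadline is 15 March 2003.
Because 15 March 2003 is a Saturday, the deadline becomes 17 March 2003 (Monday).
Add the 15 calendar-day extension to 17 March 2003: 1 April 2003.
1 April 2003 is a Tuesday and not a listed holiday, so it stands.
Final deadline: 1 April 2003.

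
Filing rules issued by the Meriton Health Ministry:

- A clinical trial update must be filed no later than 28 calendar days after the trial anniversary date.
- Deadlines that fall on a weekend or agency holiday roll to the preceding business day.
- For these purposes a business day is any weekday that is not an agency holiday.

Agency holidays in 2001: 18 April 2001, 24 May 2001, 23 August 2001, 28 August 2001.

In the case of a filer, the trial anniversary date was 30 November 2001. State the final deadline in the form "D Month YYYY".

28 calendar days after 30 November 2001 is 28 December 2001.
28 December 2001 is a Friday and not a listed holiday, so it stands.
Final deadline: 28 December 2001.

28 December 2001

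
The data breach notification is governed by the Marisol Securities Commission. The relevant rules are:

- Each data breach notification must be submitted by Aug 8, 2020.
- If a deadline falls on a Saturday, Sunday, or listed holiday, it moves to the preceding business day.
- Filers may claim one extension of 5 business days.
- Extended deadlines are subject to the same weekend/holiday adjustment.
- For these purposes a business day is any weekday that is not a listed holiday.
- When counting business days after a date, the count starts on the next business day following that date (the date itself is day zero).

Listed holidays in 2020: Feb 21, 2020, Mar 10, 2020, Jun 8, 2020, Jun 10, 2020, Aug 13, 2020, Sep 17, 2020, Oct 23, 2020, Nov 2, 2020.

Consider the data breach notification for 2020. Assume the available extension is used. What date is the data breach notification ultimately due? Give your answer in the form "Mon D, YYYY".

The statutory due date is Aug 8, 2020.
Aug 8, 2020 is a Saturday, so it moves to the preceding business day, Aug 7, 2020 (Friday).
Counting 5 further business days from Aug 7, 2020 reaches Aug 17, 2020.
Aug 17, 2020 falls on a Monday, which is a business day, so no adjustment is needed.
Deadline: Aug 17, 2020.

Aug 17, 2020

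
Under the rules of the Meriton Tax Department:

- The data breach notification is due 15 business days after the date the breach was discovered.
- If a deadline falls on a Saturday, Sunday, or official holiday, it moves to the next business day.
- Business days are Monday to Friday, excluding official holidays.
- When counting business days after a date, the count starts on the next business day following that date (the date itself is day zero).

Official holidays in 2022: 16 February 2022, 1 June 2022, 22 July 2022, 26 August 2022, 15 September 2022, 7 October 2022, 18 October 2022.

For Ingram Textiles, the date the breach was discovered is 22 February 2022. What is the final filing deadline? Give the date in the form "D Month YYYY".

15 March 2022

Starting the day after 22 February 2022 and counting 15 business days lands on 15 March 2022.
15 March 2022 (Tuesday) is already a business day.
The final due date is 15 March 2022.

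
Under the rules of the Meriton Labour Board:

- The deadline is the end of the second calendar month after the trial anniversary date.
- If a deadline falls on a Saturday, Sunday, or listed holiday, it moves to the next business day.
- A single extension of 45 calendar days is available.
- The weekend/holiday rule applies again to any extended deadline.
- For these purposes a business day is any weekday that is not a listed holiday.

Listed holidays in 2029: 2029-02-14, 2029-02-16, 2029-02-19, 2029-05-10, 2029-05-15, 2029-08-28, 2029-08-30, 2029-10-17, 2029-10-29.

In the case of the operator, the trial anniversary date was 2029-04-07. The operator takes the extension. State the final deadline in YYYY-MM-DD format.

2029-08-16

2 months after 2029-04-07 falls in June 2029; the last day of that month is 2029-06-30.
2029-06-30 falls on a Saturday. Rolling to the next business day gives 2029-07-02, a Monday.
The 45-calendar-day extension moves the deadline from 2029-07-02 to 2029-08-16.
Since 2029-08-16 is a Thursday and not a holiday, the date is unchanged.
Deadline: 2029-08-16.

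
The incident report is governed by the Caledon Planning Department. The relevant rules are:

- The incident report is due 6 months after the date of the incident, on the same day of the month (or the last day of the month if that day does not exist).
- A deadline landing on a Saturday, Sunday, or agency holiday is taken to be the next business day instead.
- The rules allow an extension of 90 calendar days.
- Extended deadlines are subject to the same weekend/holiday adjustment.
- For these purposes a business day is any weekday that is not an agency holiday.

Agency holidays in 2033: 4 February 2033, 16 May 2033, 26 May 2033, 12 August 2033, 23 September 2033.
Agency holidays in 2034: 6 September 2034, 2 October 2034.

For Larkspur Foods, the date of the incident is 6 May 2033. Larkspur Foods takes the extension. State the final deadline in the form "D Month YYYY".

6 February 2034

6 months after 6 May 2033, on the same day of the month, is 6 November 2033.
6 November 2033 is a Sunday; the next business day is 7 November 2033 (Monday).
The 90-calendar-day extension moves the deadline from 7 November 2033 to 5 February 2034.
5 February 2034 is a Sunday; the next business day is 6 February 2034 (Monday).
Final deadline: 6 February 2034.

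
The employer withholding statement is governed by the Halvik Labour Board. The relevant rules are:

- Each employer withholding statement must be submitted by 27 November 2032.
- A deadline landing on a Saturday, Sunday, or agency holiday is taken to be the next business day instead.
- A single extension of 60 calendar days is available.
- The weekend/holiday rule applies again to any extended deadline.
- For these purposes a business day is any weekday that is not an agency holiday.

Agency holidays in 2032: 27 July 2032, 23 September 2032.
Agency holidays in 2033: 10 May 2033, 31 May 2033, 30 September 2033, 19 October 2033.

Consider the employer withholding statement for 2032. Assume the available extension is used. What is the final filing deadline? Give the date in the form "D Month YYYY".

28 January 2033

The stated deadline is 27 November 2032.
27 November 2032 is a Saturday, so it moves to the next business day, 29 November 2032 (Monday).
The 60-calendar-day extension moves the deadline from 29 November 2032 to 28 January 2033.
28 January 2033 is a Friday and not a listed holiday, so it stands.
Final deadline: 28 January 2033.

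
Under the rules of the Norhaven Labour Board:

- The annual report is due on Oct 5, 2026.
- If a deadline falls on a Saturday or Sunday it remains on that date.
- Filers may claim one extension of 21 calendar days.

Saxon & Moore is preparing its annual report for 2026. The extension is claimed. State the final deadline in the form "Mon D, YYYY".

The statutory due date is Oct 5, 2026.
No adjustment is made for weekends or holidays, so Oct 5, 2026 stands.
Applying the 21-calendar-day extension: Oct 5, 2026 + 21 days = Oct 26, 2026.
Oct 26, 2026 is a Monday; no weekend or holiday adjustment applies.
The final due date is Oct 26, 2026.

Oct 26, 2026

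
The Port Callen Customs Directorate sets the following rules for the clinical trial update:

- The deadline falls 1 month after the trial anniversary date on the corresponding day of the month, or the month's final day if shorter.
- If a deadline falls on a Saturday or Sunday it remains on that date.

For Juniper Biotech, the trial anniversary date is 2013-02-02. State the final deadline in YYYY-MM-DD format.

1 month after 2013-02-02, on the same day of the month, is 2013-03-02.
No adjustment is made for weekends or holidays, so 2013-03-02 stands.
Final deadline: 2013-03-02.

2013-03-02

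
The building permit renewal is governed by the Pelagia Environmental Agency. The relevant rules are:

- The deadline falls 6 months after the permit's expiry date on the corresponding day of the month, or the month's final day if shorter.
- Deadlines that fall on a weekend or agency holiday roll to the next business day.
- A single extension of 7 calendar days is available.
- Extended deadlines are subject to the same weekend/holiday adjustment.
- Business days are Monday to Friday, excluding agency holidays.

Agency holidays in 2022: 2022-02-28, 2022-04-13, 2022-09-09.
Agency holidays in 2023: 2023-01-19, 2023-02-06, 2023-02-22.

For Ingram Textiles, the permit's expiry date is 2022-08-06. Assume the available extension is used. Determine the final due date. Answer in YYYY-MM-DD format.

6 months from 2022-08-06 is 2023-02-06.
2023-02-06 is a listed holiday; the next business day is 2023-02-07 (Tuesday).
Applying the 7-calendar-day extension: 2023-02-07 + 7 days = 2023-02-14.
2023-02-14 is a Tuesday and not a listed holiday, so it stands.
The final due date is 2023-02-14.

2023-02-14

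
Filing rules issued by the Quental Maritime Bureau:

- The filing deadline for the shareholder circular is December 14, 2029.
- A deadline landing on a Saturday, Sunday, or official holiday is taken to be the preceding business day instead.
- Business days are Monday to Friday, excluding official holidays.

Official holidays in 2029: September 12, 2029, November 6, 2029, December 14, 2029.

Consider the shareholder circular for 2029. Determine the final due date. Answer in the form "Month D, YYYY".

December 13, 2029

Start from the fixed due date, December 14, 2029.
December 14, 2029 is a listed holiday; the preceding business day is December 13, 2029 (Thursday).
Deadline: December 13, 2029.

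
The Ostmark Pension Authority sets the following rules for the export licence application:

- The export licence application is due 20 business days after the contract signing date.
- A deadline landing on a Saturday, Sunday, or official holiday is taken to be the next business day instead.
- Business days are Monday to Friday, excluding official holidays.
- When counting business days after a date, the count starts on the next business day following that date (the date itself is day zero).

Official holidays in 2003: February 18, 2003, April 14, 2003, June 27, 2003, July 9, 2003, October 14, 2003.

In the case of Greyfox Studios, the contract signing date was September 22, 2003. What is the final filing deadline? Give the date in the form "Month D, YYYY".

20 business days after September 22, 2003, excluding weekends and holidays, is October 21, 2003.
October 21, 2003 is a Tuesday and not a listed holiday, so it stands.
So the filing is due October 21, 2003.

October 21, 2003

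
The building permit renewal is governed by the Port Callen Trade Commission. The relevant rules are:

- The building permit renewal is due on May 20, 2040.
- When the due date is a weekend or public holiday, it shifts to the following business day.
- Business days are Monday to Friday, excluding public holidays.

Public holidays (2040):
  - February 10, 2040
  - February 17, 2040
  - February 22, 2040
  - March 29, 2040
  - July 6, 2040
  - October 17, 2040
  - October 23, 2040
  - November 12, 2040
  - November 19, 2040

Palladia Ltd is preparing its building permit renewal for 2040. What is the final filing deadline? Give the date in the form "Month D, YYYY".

Start from the fixed due date, May 20, 2040.
Because May 20, 2040 is a Sunday, the deadline becomes May 21, 2040 (Monday).
Final deadline: May 21, 2040.

May 21, 2040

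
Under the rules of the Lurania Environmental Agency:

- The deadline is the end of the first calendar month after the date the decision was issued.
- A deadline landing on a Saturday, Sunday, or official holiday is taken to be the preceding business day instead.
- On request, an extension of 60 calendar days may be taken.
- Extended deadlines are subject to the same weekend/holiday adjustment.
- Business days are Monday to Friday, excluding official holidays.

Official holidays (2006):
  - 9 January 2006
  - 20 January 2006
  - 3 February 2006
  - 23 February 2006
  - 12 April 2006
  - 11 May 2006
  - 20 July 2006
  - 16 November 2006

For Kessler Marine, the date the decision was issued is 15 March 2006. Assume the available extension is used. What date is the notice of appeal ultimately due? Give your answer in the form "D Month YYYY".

27 June 2006

The first month after 15 March 2006 is April 2006, whose last day is 30 April 2006.
30 April 2006 is a Sunday, so it moves to the preceding business day, 28 April 2006 (Friday).
Add the 60 calendar-day extension to 28 April 2006: 27 June 2006.
Since 27 June 2006 is a Tuesday and not a holiday, the date is unchanged.
Final deadline: 27 June 2006.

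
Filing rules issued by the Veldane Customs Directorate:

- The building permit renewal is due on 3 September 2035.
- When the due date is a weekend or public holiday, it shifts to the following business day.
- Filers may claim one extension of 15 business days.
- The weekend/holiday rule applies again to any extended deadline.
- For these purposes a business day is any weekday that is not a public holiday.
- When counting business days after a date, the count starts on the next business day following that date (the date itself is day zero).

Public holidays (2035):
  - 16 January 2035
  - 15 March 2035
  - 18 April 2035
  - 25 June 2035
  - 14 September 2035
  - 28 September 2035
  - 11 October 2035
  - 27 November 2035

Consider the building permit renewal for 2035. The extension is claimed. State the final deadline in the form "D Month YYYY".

25 September 2035

Start from the fixed due date, 3 September 2035.
3 September 2035 (Monday) is already a business day.
Applying the 15-business-day extension: 15 business days after 3 September 2035 is 25 September 2035.
25 September 2035 (Tuesday) is already a business day.
The final due date is 25 September 2035.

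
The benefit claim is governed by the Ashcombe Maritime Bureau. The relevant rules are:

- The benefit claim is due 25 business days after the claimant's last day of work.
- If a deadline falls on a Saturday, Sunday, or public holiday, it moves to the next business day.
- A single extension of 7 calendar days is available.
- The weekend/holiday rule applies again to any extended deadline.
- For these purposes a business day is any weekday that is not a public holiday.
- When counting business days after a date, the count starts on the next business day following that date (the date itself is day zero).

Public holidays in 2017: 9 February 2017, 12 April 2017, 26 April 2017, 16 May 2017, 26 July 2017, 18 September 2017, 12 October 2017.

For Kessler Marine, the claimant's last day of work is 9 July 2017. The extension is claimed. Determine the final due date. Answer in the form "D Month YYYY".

21 August 2017

Starting the day after 9 July 2017 and counting 25 business days lands on 14 August 2017.
14 August 2017 (Monday) is already a business day.
Add the 7 calendar-day extension to 14 August 2017: 21 August 2017.
21 August 2017 falls on a Monday, which is a business day, so no adjustment is needed.
Final deadline: 21 August 2017.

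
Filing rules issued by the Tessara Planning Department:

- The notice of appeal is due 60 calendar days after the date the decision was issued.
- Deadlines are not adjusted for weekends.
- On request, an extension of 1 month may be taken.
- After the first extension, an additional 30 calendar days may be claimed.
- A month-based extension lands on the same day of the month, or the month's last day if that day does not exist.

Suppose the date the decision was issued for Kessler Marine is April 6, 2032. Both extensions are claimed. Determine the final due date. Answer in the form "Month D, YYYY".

Trigger date April 6, 2032 + 60 calendar days = June 5, 2032.
June 5, 2032 falls on a Saturday. The rules make no weekend/holiday allowance, so it remains June 5, 2032.
Add 1 month to June 5, 2032: July 5, 2032.
July 5, 2032 is a Monday; no weekend or holiday adjustment applies.
With the 30-day extension, July 5, 2032 becomes August 4, 2032.
August 4, 2032 falls on a Wednesday. The rules make no weekend/holiday allowance, so it remains August 4, 2032.
So the filing is due August 4, 2032.

August 4, 2032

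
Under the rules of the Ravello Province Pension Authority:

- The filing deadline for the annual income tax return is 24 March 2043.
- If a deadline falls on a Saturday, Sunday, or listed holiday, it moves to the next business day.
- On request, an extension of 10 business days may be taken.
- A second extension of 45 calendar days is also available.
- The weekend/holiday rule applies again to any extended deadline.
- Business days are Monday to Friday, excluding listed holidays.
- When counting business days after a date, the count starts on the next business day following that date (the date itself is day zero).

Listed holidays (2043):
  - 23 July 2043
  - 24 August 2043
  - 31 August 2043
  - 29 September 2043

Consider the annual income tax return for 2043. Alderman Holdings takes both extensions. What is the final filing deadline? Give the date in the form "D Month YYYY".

22 May 2043

The statutory due date is 24 March 2043.
24 March 2043 (Tuesday) is already a business day.
Counting 10 further business days from 24 March 2043 reaches 7 April 2043.
7 April 2043 falls on a Tuesday, which is a business day, so no adjustment is needed.
The 45-calendar-day extension moves the deadline from 7 April 2043 to 22 May 2043.
22 May 2043 is a Friday and not a listed holiday, so it stands.
Deadline: 22 May 2043.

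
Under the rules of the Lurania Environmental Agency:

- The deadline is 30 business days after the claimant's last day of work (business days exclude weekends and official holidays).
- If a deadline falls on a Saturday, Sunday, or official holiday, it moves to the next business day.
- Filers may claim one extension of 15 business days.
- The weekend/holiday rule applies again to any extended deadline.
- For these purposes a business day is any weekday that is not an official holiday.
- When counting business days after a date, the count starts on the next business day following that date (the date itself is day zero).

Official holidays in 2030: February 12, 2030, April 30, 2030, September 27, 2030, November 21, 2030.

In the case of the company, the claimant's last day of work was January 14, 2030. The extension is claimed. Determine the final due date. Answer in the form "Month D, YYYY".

March 19, 2030

30 business days after January 14, 2030, excluding weekends and holidays, is February 26, 2030.
February 26, 2030 falls on a Tuesday, which is a business day, so no adjustment is needed.
Counting 15 further business days from February 26, 2030 reaches March 19, 2030.
March 19, 2030 (Tuesday) is already a business day.
Deadline: March 19, 2030.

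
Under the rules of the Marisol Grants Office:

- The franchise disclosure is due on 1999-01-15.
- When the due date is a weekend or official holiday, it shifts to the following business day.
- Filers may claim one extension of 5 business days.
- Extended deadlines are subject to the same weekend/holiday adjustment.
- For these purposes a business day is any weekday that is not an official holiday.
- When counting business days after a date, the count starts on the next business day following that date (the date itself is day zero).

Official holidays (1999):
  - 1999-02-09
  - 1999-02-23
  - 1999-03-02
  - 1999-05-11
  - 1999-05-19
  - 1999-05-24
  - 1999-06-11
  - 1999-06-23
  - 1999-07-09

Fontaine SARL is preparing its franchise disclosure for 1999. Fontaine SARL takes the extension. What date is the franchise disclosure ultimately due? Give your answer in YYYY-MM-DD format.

1999-01-22

Start from the fixed due date, 1999-01-15.
1999-01-15 is a Friday and not a listed holiday, so it stands.
Counting 5 further business days from 1999-01-15 reaches 1999-01-22.
1999-01-22 is a Friday and not a listed holiday, so it stands.
Final deadline: 1999-01-22.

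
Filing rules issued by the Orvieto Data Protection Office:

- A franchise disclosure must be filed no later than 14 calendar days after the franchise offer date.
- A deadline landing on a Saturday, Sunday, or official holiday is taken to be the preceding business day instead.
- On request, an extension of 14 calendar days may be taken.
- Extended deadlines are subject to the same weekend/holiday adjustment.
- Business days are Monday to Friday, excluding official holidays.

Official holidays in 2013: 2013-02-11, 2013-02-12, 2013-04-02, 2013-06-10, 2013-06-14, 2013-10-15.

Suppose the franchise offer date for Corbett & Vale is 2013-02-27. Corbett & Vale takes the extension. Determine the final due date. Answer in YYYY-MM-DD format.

2013-03-27

Adding 14 calendar days to 2013-02-27 gives 2013-03-13.
2013-03-13 (Wednesday) is already a business day.
Applying the 14-calendar-day extension: 2013-03-13 + 14 days = 2013-03-27.
Since 2013-03-27 is a Wednesday and not a holiday, the date is unchanged.
Final deadline: 2013-03-27.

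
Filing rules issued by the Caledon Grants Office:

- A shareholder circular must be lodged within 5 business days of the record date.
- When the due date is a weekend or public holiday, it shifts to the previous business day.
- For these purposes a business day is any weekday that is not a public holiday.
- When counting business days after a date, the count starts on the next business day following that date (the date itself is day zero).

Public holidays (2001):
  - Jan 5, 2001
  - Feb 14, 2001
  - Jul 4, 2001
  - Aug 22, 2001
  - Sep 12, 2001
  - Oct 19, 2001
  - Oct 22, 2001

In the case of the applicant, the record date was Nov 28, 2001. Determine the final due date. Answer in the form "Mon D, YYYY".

Starting the day after Nov 28, 2001 and counting 5 business days lands on Dec 5, 2001.
Dec 5, 2001 is a Wednesday and not a listed holiday, so it stands.
So the filing is due Dec 5, 2001.

Dec 5, 2001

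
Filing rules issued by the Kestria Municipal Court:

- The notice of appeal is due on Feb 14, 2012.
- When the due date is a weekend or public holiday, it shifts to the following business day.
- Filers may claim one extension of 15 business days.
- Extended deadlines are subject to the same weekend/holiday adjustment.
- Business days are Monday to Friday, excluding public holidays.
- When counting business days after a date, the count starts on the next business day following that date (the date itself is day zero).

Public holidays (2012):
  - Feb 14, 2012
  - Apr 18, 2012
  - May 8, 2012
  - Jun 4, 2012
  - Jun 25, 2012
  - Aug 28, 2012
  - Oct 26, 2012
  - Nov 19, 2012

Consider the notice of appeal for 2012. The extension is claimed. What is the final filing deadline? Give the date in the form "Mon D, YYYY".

The statutory due date is Feb 14, 2012.
Feb 14, 2012 is a listed holiday; the next business day is Feb 15, 2012 (Wednesday).
Applying the 15-business-day extension: 15 business days after Feb 15, 2012 is Mar 7, 2012.
Since Mar 7, 2012 is a Wednesday and not a holiday, the date is unchanged.
Deadline: Mar 7, 2012.

Mar 7, 2012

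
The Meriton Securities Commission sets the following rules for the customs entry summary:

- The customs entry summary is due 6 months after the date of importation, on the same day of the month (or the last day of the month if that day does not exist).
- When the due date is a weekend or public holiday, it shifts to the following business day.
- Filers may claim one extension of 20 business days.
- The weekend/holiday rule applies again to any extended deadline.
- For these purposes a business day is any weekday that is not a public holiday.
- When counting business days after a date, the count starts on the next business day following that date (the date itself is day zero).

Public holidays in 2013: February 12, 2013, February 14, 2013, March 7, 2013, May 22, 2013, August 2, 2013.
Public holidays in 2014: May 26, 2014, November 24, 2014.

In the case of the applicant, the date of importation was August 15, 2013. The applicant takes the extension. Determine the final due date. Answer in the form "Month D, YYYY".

Moving 6 months forward from August 15, 2013 on the corresponding day gives February 15, 2014.
February 15, 2014 falls on a Saturday. Rolling to the next business day gives February 17, 2014, a Monday.
The 20-business-day extension runs from February 17, 2014 to March 17, 2014.
March 17, 2014 is a Monday and not a listed holiday, so it stands.
Deadline: March 17, 2014.

March 17, 2014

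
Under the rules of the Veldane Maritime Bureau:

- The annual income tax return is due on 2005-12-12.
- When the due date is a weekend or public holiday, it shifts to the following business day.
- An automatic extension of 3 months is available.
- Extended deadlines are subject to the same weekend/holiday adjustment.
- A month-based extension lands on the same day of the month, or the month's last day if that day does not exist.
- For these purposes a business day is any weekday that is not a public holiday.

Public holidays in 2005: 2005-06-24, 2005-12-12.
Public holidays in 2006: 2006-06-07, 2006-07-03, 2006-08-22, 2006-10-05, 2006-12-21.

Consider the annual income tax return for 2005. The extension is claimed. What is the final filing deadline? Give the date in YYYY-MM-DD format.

2006-03-13

The stated deadline is 2005-12-12.
Because 2005-12-12 is a listed holiday, the deadline becomes 2005-12-13 (Tuesday).
The 3 months extension carries 2005-12-13 to 2006-03-13.
2006-03-13 is a Monday and not a listed holiday, so it stands.
Final deadline: 2006-03-13.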